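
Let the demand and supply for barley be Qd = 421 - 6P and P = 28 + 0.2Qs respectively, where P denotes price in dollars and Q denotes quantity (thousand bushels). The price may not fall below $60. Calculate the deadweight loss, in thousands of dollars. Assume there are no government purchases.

Rearranging supply gives Qs = 5P - 140. In a free market, 421 - 6P = 5P - 140 gives the equilibrium P* = 51, Q* = 115.
Since 60 > 51, the floor is binding.
At P = 60: Qd = 421 - 6·60 = 61 and Qs = 5·60 - 140 = 160.
Quantity traded falls to 61. At Q = 61 the demand price is (421 - 61)/6 = 60 and the supply price is (140 + 61)/5 = 40.2.
Deadweight loss = ½ · (60 - 40.2) · (115 - 61) = ½ · 19.8 · 54 = 534.6.

534.6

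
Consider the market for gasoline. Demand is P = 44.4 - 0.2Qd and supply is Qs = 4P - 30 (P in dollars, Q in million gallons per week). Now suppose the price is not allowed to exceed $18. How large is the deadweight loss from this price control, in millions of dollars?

360

Rearranging demand gives Qd = 222 - 5P. Without the control the market clears where 222 - 5P = 4P - 30, i.e. P* = 28 and Q* = 82.
Since 18 < 28, the ceiling is binding.
At P = 18: Qd = 222 - 5·18 = 132 and Qs = 4·18 - 30 = 42.
Quantity traded falls to 42. At Q = 42 the demand price is (222 - 42)/5 = 36 and the supply price is (30 + 42)/4 = 18.
Deadweight loss = ½ · (36 - 18) · (82 - 42) = ½ · 18 · 40 = 360.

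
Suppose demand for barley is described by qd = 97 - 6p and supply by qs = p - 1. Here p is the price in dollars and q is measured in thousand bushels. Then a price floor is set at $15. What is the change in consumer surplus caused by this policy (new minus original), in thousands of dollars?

Setting quantity demanded equal to quantity supplied, 97 - 6p = p - 1, gives p* = 14 and q* = 13.
Because the floor (15) lies above the market-clearing price, it is binding.
At p = 15: qd = 97 - 6·15 = 7 and qs = 15 - 1 = 14.
Consumer surplus without the control is ½ · (97/6 - 14) · 13 = 169/12.
With the floor, consumers buy 7 units at 15, so CS = ½ · (97/6 - 15) · 7 = 49/12.
Change in consumer surplus = 49/12 - 169/12 = -10.

-10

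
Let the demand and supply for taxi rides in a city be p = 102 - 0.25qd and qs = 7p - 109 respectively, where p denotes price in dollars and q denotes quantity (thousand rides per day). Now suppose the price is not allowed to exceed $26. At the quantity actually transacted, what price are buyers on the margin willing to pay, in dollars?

83.75

Rearranging demand gives qd = 408 - 4p. In a free market, 408 - 4p = 7p - 109 gives the equilibrium p* = 47, q* = 220.
The ceiling of 26 is below the equilibrium price 47, so it binds.
At p = 26: qd = 408 - 4·26 = 304 and qs = 7·26 - 109 = 73.
Only 73 units reach the market. On the demand curve, the marginal buyer's willingness to pay at q = 73 is (408 - 73)/4 = 83.75.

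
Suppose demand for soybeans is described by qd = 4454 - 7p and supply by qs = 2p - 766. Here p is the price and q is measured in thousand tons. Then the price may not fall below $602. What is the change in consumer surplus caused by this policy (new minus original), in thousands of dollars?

In a free market, 4454 - 7p = 2p - 766 gives the equilibrium p* = 580, q* = 394.
Since 602 > 580, the floor is binding.
At p = 602: qd = 4454 - 7·602 = 240 and qs = 2·602 - 766 = 438.
Consumer surplus without the control is ½ · (4454/7 - 580) · 394 = 77618/7.
With the floor, consumers buy 240 units at 602, so CS = ½ · (4454/7 - 602) · 240 = 28800/7.
Change in consumer surplus = 28800/7 - 77618/7 = -6974.

-6974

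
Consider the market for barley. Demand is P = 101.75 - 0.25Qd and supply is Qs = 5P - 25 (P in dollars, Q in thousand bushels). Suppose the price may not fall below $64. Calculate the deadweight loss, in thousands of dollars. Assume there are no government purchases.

921.6

Rearranging demand gives Qd = 407 - 4P. Without the control the market clears where 407 - 4P = 5P - 25, i.e. P* = 48 and Q* = 215.
Because the floor (64) lies above the market-clearing price, it is binding.
At P = 64: Qd = 407 - 4·64 = 151 and Qs = 5·64 - 25 = 295.
Quantity traded falls to 151. At Q = 151 the demand price is (407 - 151)/4 = 64 and the supply price is (25 + 151)/5 = 35.2.
Deadweight loss = ½ · (64 - 35.2) · (215 - 151) = ½ · 28.8 · 64 = 921.6.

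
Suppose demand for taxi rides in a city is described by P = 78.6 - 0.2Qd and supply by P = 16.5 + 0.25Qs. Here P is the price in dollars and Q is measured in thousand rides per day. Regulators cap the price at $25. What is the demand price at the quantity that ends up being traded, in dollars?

71.8

Rearranging demand gives Qd = 393 - 5P; rearranging supply gives Qs = 4P - 66. Setting quantity demanded equal to quantity supplied, 393 - 5P = 4P - 66, gives P* = 51 and Q* = 138.
Since 25 < 51, the ceiling is binding.
At P = 25: Qd = 393 - 5·25 = 268 and Qs = 4·25 - 66 = 34.
Only 34 units reach the market. On the demand curve, the marginal buyer's willingness to pay at Q = 34 is (393 - 34)/5 = 71.8.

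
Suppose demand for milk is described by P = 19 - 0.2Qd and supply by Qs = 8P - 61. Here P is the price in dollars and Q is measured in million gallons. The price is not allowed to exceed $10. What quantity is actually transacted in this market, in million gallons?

Rearranging demand gives Qd = 95 - 5P. Setting quantity demanded equal to quantity supplied, 95 - 5P = 8P - 61, gives P* = 12 and Q* = 35.
The ceiling of 10 is below the equilibrium price 12, so it binds.
At P = 10: Qd = 95 - 5·10 = 45 and Qs = 8·10 - 61 = 19.
The quantity actually transacted is the short side, supply: 19.

19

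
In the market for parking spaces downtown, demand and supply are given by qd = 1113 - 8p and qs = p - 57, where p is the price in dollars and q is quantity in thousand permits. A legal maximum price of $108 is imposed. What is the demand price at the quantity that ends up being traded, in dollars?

Setting quantity demanded equal to quantity supplied, 1113 - 8p = p - 57, gives p* = 130 and q* = 73.
Since 108 < 130, the ceiling is binding.
At p = 108: qd = 1113 - 8·108 = 249 and qs = 108 - 57 = 51.
Only 51 units reach the market. On the demand curve, the marginal buyer's willingness to pay at q = 51 is (1113 - 51)/8 = 132.75.

132.75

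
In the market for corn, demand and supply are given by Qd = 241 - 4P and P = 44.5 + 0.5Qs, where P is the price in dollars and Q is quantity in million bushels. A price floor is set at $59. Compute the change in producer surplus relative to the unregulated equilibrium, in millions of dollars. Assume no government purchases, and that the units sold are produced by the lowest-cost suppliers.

-44

Rearranging supply gives Qs = 2P - 89. Without the control the market clears where 241 - 4P = 2P - 89, i.e. P* = 55 and Q* = 21.
The floor of 59 is above the equilibrium price 55, so it binds.
At P = 59: Qd = 241 - 4·59 = 5 and Qs = 2·59 - 89 = 29.
Producer surplus without the control is ½ · (55 - 44.5) · 21 = 110.25.
With the floor, 5 units are sold at 59. The supply price at Q = 5 is 47, so PS = ½ · [(59 - 44.5) + (59 - 47)] · 5 = 66.25.
Change in producer surplus = 66.25 - 110.25 = -44.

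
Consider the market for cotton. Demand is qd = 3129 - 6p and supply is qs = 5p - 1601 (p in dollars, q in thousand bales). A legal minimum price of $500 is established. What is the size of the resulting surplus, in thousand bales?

770

Without the control the market clears where 3129 - 6p = 5p - 1601, i.e. p* = 430 and q* = 549.
Because the floor (500) lies above the market-clearing price, it is binding.
At p = 500: qd = 3129 - 6·500 = 129 and qs = 5·500 - 1601 = 899.
Surplus = qs - qd = 899 - 129 = 770.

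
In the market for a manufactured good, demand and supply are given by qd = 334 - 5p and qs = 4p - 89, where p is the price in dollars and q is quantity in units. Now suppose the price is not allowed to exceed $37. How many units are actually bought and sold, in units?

59

In a free market, 334 - 5p = 4p - 89 gives the equilibrium p* = 47, q* = 99.
The ceiling of 37 is below the equilibrium price 47, so it binds.
At p = 37: qd = 334 - 5·37 = 149 and qs = 4·37 - 89 = 59.
The quantity actually transacted is the short side, supply: 59.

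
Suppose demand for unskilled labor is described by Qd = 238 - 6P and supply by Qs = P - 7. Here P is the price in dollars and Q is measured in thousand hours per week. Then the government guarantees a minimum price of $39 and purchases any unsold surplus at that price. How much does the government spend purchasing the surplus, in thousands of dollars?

Setting quantity demanded equal to quantity supplied, 238 - 6P = P - 7, gives P* = 35 and Q* = 28.
Since 39 > 35, the floor is binding.
At P = 39: Qd = 238 - 6·39 = 4 and Qs = 39 - 7 = 32.
Surplus = Qs - Qd = 28.
Government expenditure = surplus × support price = 28 × 39 = 1092.

1092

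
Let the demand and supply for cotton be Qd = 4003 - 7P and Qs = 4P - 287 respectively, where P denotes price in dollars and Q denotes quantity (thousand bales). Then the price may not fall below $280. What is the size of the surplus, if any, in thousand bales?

Equilibrium: 4003 - 7P = 4P - 287, so 4290 = 11P and P* = 390, Q* = 1273.
The floor of 280 is below the equilibrium price 390, so it is not binding; the market clears at P* = 390, Q* = 1273.
Since the control does not bind, there is no surplus.

0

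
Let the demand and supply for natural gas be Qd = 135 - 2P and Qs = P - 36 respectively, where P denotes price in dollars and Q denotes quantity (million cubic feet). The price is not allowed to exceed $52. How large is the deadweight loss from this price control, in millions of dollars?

18.75

In a free market, 135 - 2P = P - 36 gives the equilibrium P* = 57, Q* = 21.
Because the ceiling (52) lies below the market-clearing price, it is binding.
At P = 52: Qd = 135 - 2·52 = 31 and Qs = 52 - 36 = 16.
Quantity traded falls to 16. At Q = 16 the demand price is (135 - 16)/2 = 59.5 and the supply price is 36 + 16 = 52.
Deadweight loss = ½ · (59.5 - 52) · (21 - 16) = ½ · 7.5 · 5 = 18.75.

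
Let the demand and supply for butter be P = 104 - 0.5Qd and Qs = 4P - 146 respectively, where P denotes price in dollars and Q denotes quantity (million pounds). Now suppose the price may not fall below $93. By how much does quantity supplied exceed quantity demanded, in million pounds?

Rearranging demand gives Qd = 208 - 2P. Equilibrium: 208 - 2P = 4P - 146, so 354 = 6P and P* = 59, Q* = 90.
Because the floor (93) lies above the market-clearing price, it is binding.
At P = 93: Qd = 208 - 2·93 = 22 and Qs = 4·93 - 146 = 226.
Surplus = Qs - Qd = 226 - 22 = 204.

204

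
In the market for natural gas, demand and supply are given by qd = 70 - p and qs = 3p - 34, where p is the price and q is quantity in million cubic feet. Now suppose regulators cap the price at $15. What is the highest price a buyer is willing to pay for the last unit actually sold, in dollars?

59

Without the control the market clears where 70 - p = 3p - 34, i.e. p* = 26 and q* = 44.
The ceiling of 15 is below the equilibrium price 26, so it binds.
At p = 15: qd = 70 - 15 = 55 and qs = 3·15 - 34 = 11.
Only 11 units reach the market. On the demand curve, the marginal buyer's willingness to pay at q = 11 is (70 - 11) = 59.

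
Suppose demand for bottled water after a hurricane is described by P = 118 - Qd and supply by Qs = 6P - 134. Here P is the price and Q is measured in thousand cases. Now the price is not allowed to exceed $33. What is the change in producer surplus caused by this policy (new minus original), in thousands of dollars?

-219

Rearranging demand gives Qd = 118 - P. Without the control the market clears where 118 - P = 6P - 134, i.e. P* = 36 and Q* = 82.
Since 33 < 36, the ceiling is binding.
At P = 33: Qd = 118 - 33 = 85 and Qs = 6·33 - 134 = 64.
Producer surplus without the control is ½ · (36 - 67/3) · 82 = 1681/3.
With the ceiling, producers sell 64 units at 33, so PS = ½ · (33 - 67/3) · 64 = 1024/3.
Change in producer surplus = 1024/3 - 1681/3 = -219.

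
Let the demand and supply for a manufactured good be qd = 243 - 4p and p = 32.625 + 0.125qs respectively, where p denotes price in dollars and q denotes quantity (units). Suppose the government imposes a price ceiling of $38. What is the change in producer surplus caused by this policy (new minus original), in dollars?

-236

Rearranging supply gives qs = 8p - 261. Equilibrium: 243 - 4p = 8p - 261, so 504 = 12p and p* = 42, q* = 75.
The ceiling of 38 is below the equilibrium price 42, so it binds.
At p = 38: qd = 243 - 4·38 = 91 and qs = 8·38 - 261 = 43.
Producer surplus without the control is ½ · (42 - 32.625) · 75 = 351.5625.
With the ceiling, producers sell 43 units at 38, so PS = ½ · (38 - 32.625) · 43 = 115.5625.
Change in producer surplus = 115.5625 - 351.5625 = -236.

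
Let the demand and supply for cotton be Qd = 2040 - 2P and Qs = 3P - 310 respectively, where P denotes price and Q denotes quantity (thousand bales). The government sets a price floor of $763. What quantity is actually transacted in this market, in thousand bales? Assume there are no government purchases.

In a free market, 2040 - 2P = 3P - 310 gives the equilibrium P* = 470, Q* = 1100.
Because the floor (763) lies above the market-clearing price, it is binding.
At P = 763: Qd = 2040 - 2·763 = 514 and Qs = 3·763 - 310 = 1979.
The quantity actually transacted is the short side, demand: 514.

514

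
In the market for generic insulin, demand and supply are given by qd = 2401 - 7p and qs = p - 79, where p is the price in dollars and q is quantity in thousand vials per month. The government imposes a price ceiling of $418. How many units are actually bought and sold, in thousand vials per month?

231

Without the control the market clears where 2401 - 7p = p - 79, i.e. p* = 310 and q* = 231.
The ceiling of 418 is above the equilibrium price 310, so it is not binding; the market clears at p* = 310, q* = 231.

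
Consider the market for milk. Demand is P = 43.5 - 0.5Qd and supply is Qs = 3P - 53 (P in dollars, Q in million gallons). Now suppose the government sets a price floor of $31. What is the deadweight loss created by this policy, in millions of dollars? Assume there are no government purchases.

15

Rearranging demand gives Qd = 87 - 2P. Setting quantity demanded equal to quantity supplied, 87 - 2P = 3P - 53, gives P* = 28 and Q* = 31.
Because the floor (31) lies above the market-clearing price, it is binding.
At P = 31: Qd = 87 - 2·31 = 25 and Qs = 3·31 - 53 = 40.
Quantity traded falls to 25. At Q = 25 the demand price is (87 - 25)/2 = 31 and the supply price is (53 + 25)/3 = 26.
Deadweight loss = ½ · (31 - 26) · (31 - 25) = ½ · 5 · 6 = 15.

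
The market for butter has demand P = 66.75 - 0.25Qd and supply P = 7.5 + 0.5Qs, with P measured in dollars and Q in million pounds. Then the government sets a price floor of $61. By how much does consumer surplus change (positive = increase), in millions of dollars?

Rearranging demand gives Qd = 267 - 4P; rearranging supply gives Qs = 2P - 15. In a free market, 267 - 4P = 2P - 15 gives the equilibrium P* = 47, Q* = 79.
The floor of 61 is above the equilibrium price 47, so it binds.
At P = 61: Qd = 267 - 4·61 = 23 and Qs = 2·61 - 15 = 107.
Consumer surplus without the control is ½ · (66.75 - 47) · 79 = 780.125.
With the floor, consumers buy 23 units at 61, so CS = ½ · (66.75 - 61) · 23 = 66.125.
Change in consumer surplus = 66.125 - 780.125 = -714.

-714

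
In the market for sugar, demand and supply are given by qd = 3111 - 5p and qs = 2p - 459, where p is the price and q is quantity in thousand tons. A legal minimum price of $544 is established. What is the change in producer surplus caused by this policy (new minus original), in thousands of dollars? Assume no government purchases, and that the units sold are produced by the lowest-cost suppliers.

6069

Setting quantity demanded equal to quantity supplied, 3111 - 5p = 2p - 459, gives p* = 510 and q* = 561.
The floor of 544 is above the equilibrium price 510, so it binds.
At p = 544: qd = 3111 - 5·544 = 391 and qs = 2·544 - 459 = 629.
Producer surplus without the control is ½ · (510 - 229.5) · 561 = 78680.25.
With the floor, 391 units are sold at 544. The supply price at q = 391 is 425, so PS = ½ · [(544 - 229.5) + (544 - 425)] · 391 = 84749.25.
Change in producer surplus = 84749.25 - 78680.25 = 6069.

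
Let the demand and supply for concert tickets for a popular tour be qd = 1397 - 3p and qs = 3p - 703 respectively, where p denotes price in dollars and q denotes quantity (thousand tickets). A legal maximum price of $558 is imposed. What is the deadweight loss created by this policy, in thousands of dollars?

Equilibrium: 1397 - 3p = 3p - 703, so 2100 = 6p and p* = 350, q* = 347.
Since 558 is above p* = 350, the ceiling does not bind and the free-market outcome prevails.
Since the control does not bind, no trades are prevented and deadweight loss is zero.

0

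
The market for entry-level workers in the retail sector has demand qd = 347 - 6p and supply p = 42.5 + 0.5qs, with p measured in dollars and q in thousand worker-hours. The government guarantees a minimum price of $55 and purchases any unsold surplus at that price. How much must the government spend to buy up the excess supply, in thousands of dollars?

Rearranging supply gives qs = 2p - 85. Without the control the market clears where 347 - 6p = 2p - 85, i.e. p* = 54 and q* = 23.
Since 55 > 54, the floor is binding.
At p = 55: qd = 347 - 6·55 = 17 and qs = 2·55 - 85 = 25.
Surplus = qs - qd = 8.
Government expenditure = surplus × support price = 8 × 55 = 440.

440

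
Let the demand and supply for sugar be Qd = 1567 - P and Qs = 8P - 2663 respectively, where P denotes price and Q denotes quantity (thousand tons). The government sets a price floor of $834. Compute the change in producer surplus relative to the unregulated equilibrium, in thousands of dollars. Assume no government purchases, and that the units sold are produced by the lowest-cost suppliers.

258531

In a free market, 1567 - P = 8P - 2663 gives the equilibrium P* = 470, Q* = 1097.
The floor of 834 is above the equilibrium price 470, so it binds.
At P = 834: Qd = 1567 - 834 = 733 and Qs = 8·834 - 2663 = 4009.
Producer surplus without the control is ½ · (470 - 332.875) · 1097 = 75213.0625.
With the floor, 733 units are sold at 834. The supply price at Q = 733 is 424.5, so PS = ½ · [(834 - 332.875) + (834 - 424.5)] · 733 = 333744.0625.
Change in producer surplus = 333744.0625 - 75213.0625 = 258531.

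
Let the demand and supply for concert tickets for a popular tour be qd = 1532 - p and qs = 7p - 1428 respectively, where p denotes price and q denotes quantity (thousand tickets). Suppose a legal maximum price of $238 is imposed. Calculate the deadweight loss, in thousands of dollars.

Setting quantity demanded equal to quantity supplied, 1532 - p = 7p - 1428, gives p* = 370 and q* = 1162.
Since 238 < 370, the ceiling is binding.
At p = 238: qd = 1532 - 238 = 1294 and qs = 7·238 - 1428 = 238.
Quantity traded falls to 238. At q = 238 the demand price is 1532 - 238 = 1294 and the supply price is (1428 + 238)/7 = 238.
Deadweight loss = ½ · (1294 - 238) · (1162 - 238) = ½ · 1056 · 924 = 487872.

487872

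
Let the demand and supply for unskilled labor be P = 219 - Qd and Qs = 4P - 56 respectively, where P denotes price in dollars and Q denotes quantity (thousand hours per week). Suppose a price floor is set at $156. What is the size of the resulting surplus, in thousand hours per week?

505

Rearranging demand gives Qd = 219 - P. In a free market, 219 - P = 4P - 56 gives the equilibrium P* = 55, Q* = 164.
Since 156 > 55, the floor is binding.
At P = 156: Qd = 219 - 156 = 63 and Qs = 4·156 - 56 = 568.
Surplus = Qs - Qd = 568 - 63 = 505.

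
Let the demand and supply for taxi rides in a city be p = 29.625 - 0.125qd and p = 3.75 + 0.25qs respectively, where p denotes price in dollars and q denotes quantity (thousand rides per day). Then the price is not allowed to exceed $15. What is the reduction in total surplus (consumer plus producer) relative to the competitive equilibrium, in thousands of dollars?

108

Rearranging demand gives qd = 237 - 8p; rearranging supply gives qs = 4p - 15. Without the control the market clears where 237 - 8p = 4p - 15, i.e. p* = 21 and q* = 69.
Because the ceiling (15) lies below the market-clearing price, it is binding.
At p = 15: qd = 237 - 8·15 = 117 and qs = 4·15 - 15 = 45.
Quantity traded falls to 45. At q = 45 the demand price is (237 - 45)/8 = 24 and the supply price is (15 + 45)/4 = 15.
Deadweight loss = ½ · (24 - 15) · (69 - 45) = ½ · 9 · 24 = 108.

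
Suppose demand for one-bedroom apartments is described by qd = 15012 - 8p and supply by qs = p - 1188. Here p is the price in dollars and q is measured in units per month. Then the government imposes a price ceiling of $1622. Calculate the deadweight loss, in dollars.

17822.25

Equilibrium: 15012 - 8p = p - 1188, so 16200 = 9p and p* = 1800, q* = 612.
Since 1622 < 1800, the ceiling is binding.
At p = 1622: qd = 15012 - 8·1622 = 2036 and qs = 1622 - 1188 = 434.
Quantity traded falls to 434. At q = 434 the demand price is (15012 - 434)/8 = 1822.25 and the supply price is 1188 + 434 = 1622.
Deadweight loss = ½ · (1822.25 - 1622) · (612 - 434) = ½ · 200.25 · 178 = 17822.25.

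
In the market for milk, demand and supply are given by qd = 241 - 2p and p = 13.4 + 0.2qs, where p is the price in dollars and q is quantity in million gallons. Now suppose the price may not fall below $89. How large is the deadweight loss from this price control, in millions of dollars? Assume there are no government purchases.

2835

Rearranging supply gives qs = 5p - 67. Setting quantity demanded equal to quantity supplied, 241 - 2p = 5p - 67, gives p* = 44 and q* = 153.
Since 89 > 44, the floor is binding.
At p = 89: qd = 241 - 2·89 = 63 and qs = 5·89 - 67 = 378.
Quantity traded falls to 63. At q = 63 the demand price is (241 - 63)/2 = 89 and the supply price is (67 + 63)/5 = 26.
Deadweight loss = ½ · (89 - 26) · (153 - 63) = ½ · 63 · 90 = 2835.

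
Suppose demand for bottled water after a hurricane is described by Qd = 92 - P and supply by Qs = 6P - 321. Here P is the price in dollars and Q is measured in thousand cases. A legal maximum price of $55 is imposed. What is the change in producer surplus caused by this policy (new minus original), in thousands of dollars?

-84

Setting quantity demanded equal to quantity supplied, 92 - P = 6P - 321, gives P* = 59 and Q* = 33.
Since 55 < 59, the ceiling is binding.
At P = 55: Qd = 92 - 55 = 37 and Qs = 6·55 - 321 = 9.
Producer surplus without the control is ½ · (59 - 53.5) · 33 = 90.75.
With the ceiling, producers sell 9 units at 55, so PS = ½ · (55 - 53.5) · 9 = 6.75.
Change in producer surplus = 6.75 - 90.75 = -84.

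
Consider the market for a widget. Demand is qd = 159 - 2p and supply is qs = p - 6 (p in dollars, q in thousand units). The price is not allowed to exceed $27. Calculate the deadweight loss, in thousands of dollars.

588

Without the control the market clears where 159 - 2p = p - 6, i.e. p* = 55 and q* = 49.
Because the ceiling (27) lies below the market-clearing price, it is binding.
At p = 27: qd = 159 - 2·27 = 105 and qs = 27 - 6 = 21.
Quantity traded falls to 21. At q = 21 the demand price is (159 - 21)/2 = 69 and the supply price is 6 + 21 = 27.
Deadweight loss = ½ · (69 - 27) · (49 - 21) = ½ · 42 · 28 = 588.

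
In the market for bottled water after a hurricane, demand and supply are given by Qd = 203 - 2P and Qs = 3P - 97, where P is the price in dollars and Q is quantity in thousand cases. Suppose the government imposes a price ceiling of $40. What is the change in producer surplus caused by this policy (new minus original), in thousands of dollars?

-1060

Setting quantity demanded equal to quantity supplied, 203 - 2P = 3P - 97, gives P* = 60 and Q* = 83.
Since 40 < 60, the ceiling is binding.
At P = 40: Qd = 203 - 2·40 = 123 and Qs = 3·40 - 97 = 23.
Producer surplus without the control is ½ · (60 - 97/3) · 83 = 6889/6.
With the ceiling, producers sell 23 units at 40, so PS = ½ · (40 - 97/3) · 23 = 529/6.
Change in producer surplus = 529/6 - 6889/6 = -1060.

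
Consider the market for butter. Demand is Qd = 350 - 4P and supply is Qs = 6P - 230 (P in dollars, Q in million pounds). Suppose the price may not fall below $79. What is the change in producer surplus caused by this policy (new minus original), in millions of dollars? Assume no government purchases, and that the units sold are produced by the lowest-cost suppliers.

126

In a free market, 350 - 4P = 6P - 230 gives the equilibrium P* = 58, Q* = 118.
Since 79 > 58, the floor is binding.
At P = 79: Qd = 350 - 4·79 = 34 and Qs = 6·79 - 230 = 244.
Producer surplus without the control is ½ · (58 - 115/3) · 118 = 3481/3.
With the floor, 34 units are sold at 79. The supply price at Q = 34 is 44, so PS = ½ · [(79 - 115/3) + (79 - 44)] · 34 = 3859/3.
Change in producer surplus = 3859/3 - 3481/3 = 126.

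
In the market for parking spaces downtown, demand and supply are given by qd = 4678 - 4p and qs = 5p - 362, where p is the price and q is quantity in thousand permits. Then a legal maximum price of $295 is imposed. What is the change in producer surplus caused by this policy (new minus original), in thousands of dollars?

-470507.5

In a free market, 4678 - 4p = 5p - 362 gives the equilibrium p* = 560, q* = 2438.
Since 295 < 560, the ceiling is binding.
At p = 295: qd = 4678 - 4·295 = 3498 and qs = 5·295 - 362 = 1113.
Producer surplus without the control is ½ · (560 - 72.4) · 2438 = 594384.4.
With the ceiling, producers sell 1113 units at 295, so PS = ½ · (295 - 72.4) · 1113 = 123876.9.
Change in producer surplus = 123876.9 - 594384.4 = -470507.5.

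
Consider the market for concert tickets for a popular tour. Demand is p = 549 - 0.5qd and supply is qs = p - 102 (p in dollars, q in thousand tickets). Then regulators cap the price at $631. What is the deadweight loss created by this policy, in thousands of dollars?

Rearranging demand gives qd = 1098 - 2p. Setting quantity demanded equal to quantity supplied, 1098 - 2p = p - 102, gives p* = 400 and q* = 298.
The ceiling of 631 is above the equilibrium price 400, so it is not binding; the market clears at p* = 400, q* = 298.
Since the control does not bind, no trades are prevented and deadweight loss is zero.

0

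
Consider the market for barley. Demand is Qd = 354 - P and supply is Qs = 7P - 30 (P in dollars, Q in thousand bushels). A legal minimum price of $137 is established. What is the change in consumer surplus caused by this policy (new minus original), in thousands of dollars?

-23273.5

Setting quantity demanded equal to quantity supplied, 354 - P = 7P - 30, gives P* = 48 and Q* = 306.
Because the floor (137) lies above the market-clearing price, it is binding.
At P = 137: Qd = 354 - 137 = 217 and Qs = 7·137 - 30 = 929.
Consumer surplus without the control is ½ · (354 - 48) · 306 = 46818.
With the floor, consumers buy 217 units at 137, so CS = ½ · (354 - 137) · 217 = 23544.5.
Change in consumer surplus = 23544.5 - 46818 = -23273.5.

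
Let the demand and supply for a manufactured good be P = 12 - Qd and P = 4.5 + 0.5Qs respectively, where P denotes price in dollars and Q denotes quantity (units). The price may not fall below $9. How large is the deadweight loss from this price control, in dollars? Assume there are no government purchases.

3

Rearranging demand gives Qd = 12 - P; rearranging supply gives Qs = 2P - 9. Without the control the market clears where 12 - P = 2P - 9, i.e. P* = 7 and Q* = 5.
Because the floor (9) lies above the market-clearing price, it is binding.
At P = 9: Qd = 12 - 9 = 3 and Qs = 2·9 - 9 = 9.
Quantity traded falls to 3. At Q = 3 the demand price is 12 - 3 = 9 and the supply price is (9 + 3)/2 = 6.
Deadweight loss = ½ · (9 - 6) · (5 - 3) = ½ · 3 · 2 = 3.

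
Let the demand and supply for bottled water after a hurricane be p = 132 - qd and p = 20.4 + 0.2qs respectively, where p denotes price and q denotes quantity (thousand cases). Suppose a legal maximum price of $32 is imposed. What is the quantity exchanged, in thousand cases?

Rearranging demand gives qd = 132 - p; rearranging supply gives qs = 5p - 102. Without the control the market clears where 132 - p = 5p - 102, i.e. p* = 39 and q* = 93.
Because the ceiling (32) lies below the market-clearing price, it is binding.
At p = 32: qd = 132 - 32 = 100 and qs = 5·32 - 102 = 58.
The quantity actually transacted is the short side, supply: 58.

58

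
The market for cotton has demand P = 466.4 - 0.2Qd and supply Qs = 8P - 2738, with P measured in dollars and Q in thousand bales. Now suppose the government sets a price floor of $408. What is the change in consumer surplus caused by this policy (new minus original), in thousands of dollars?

Rearranging demand gives Qd = 2332 - 5P. Setting quantity demanded equal to quantity supplied, 2332 - 5P = 8P - 2738, gives P* = 390 and Q* = 382.
Since 408 > 390, the floor is binding.
At P = 408: Qd = 2332 - 5·408 = 292 and Qs = 8·408 - 2738 = 526.
Consumer surplus without the control is ½ · (466.4 - 390) · 382 = 14592.4.
With the floor, consumers buy 292 units at 408, so CS = ½ · (466.4 - 408) · 292 = 8526.4.
Change in consumer surplus = 8526.4 - 14592.4 = -6066.

-6066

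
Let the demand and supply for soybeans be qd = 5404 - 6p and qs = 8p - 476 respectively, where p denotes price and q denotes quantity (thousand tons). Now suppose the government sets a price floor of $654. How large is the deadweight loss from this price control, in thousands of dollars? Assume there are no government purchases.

Setting quantity demanded equal to quantity supplied, 5404 - 6p = 8p - 476, gives p* = 420 and q* = 2884.
Because the floor (654) lies above the market-clearing price, it is binding.
At p = 654: qd = 5404 - 6·654 = 1480 and qs = 8·654 - 476 = 4756.
Quantity traded falls to 1480. At q = 1480 the demand price is (5404 - 1480)/6 = 654 and the supply price is (476 + 1480)/8 = 244.5.
Deadweight loss = ½ · (654 - 244.5) · (2884 - 1480) = ½ · 409.5 · 1404 = 287469.

287469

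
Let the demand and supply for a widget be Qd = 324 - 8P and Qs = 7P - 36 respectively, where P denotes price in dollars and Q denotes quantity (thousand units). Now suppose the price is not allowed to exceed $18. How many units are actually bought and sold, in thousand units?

Setting quantity demanded equal to quantity supplied, 324 - 8P = 7P - 36, gives P* = 24 and Q* = 132.
The ceiling of 18 is below the equilibrium price 24, so it binds.
At P = 18: Qd = 324 - 8·18 = 180 and Qs = 7·18 - 36 = 90.
The quantity actually transacted is the short side, supply: 90.

90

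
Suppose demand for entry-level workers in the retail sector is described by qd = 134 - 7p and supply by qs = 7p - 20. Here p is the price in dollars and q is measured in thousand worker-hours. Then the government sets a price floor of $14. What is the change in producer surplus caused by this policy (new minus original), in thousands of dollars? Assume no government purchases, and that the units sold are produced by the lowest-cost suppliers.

Without the control the market clears where 134 - 7p = 7p - 20, i.e. p* = 11 and q* = 57.
The floor of 14 is above the equilibrium price 11, so it binds.
At p = 14: qd = 134 - 7·14 = 36 and qs = 7·14 - 20 = 78.
Producer surplus without the control is ½ · (11 - 20/7) · 57 = 3249/14.
With the floor, 36 units are sold at 14. The supply price at q = 36 is 8, so PS = ½ · [(14 - 20/7) + (14 - 8)] · 36 = 2160/7.
Change in producer surplus = 2160/7 - 3249/14 = 76.5.

76.5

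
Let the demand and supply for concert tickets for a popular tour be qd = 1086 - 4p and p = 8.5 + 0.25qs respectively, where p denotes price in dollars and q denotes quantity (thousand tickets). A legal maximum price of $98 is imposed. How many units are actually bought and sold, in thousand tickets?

Rearranging supply gives qs = 4p - 34. Equilibrium: 1086 - 4p = 4p - 34, so 1120 = 8p and p* = 140, q* = 526.
Because the ceiling (98) lies below the market-clearing price, it is binding.
At p = 98: qd = 1086 - 4·98 = 694 and qs = 4·98 - 34 = 358.
The quantity actually transacted is the short side, supply: 358.

358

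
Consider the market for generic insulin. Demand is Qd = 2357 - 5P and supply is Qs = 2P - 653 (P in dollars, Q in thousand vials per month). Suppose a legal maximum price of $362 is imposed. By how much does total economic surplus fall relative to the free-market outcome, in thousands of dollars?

Equilibrium: 2357 - 5P = 2P - 653, so 3010 = 7P and P* = 430, Q* = 207.
The ceiling of 362 is below the equilibrium price 430, so it binds.
At P = 362: Qd = 2357 - 5·362 = 547 and Qs = 2·362 - 653 = 71.
Quantity traded falls to 71. At Q = 71 the demand price is (2357 - 71)/5 = 457.2 and the supply price is (653 + 71)/2 = 362.
Deadweight loss = ½ · (457.2 - 362) · (207 - 71) = ½ · 95.2 · 136 = 6473.6.

6473.6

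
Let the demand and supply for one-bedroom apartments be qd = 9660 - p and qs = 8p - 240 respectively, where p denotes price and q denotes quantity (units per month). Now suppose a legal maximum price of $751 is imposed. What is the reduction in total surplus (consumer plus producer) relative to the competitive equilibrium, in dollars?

4384836

Equilibrium: 9660 - p = 8p - 240, so 9900 = 9p and p* = 1100, q* = 8560.
Since 751 < 1100, the ceiling is binding.
At p = 751: qd = 9660 - 751 = 8909 and qs = 8·751 - 240 = 5768.
Quantity traded falls to 5768. At q = 5768 the demand price is 9660 - 5768 = 3892 and the supply price is (240 + 5768)/8 = 751.
Deadweight loss = ½ · (3892 - 751) · (8560 - 5768) = ½ · 3141 · 2792 = 4384836.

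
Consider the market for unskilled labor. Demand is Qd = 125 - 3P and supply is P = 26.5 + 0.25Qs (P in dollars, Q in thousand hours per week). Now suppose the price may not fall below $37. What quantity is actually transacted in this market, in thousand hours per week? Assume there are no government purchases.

Rearranging supply gives Qs = 4P - 106. In a free market, 125 - 3P = 4P - 106 gives the equilibrium P* = 33, Q* = 26.
Because the floor (37) lies above the market-clearing price, it is binding.
At P = 37: Qd = 125 - 3·37 = 14 and Qs = 4·37 - 106 = 42.
The quantity actually transacted is the short side, demand: 14.

14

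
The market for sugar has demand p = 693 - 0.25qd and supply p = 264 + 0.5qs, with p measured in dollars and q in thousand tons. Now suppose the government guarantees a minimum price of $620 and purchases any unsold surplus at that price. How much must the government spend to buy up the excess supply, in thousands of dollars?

260400

Rearranging demand gives qd = 2772 - 4p; rearranging supply gives qs = 2p - 528. Without the control the market clears where 2772 - 4p = 2p - 528, i.e. p* = 550 and q* = 572.
Because the floor (620) lies above the market-clearing price, it is binding.
At p = 620: qd = 2772 - 4·620 = 292 and qs = 2·620 - 528 = 712.
Surplus = qs - qd = 420.
Government expenditure = surplus × support price = 420 × 620 = 260400.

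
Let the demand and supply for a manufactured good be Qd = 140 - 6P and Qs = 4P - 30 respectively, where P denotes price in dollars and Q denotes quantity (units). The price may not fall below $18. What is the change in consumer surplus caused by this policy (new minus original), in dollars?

-35

Equilibrium: 140 - 6P = 4P - 30, so 170 = 10P and P* = 17, Q* = 38.
Because the floor (18) lies above the market-clearing price, it is binding.
At P = 18: Qd = 140 - 6·18 = 32 and Qs = 4·18 - 30 = 42.
Consumer surplus without the control is ½ · (70/3 - 17) · 38 = 361/3.
With the floor, consumers buy 32 units at 18, so CS = ½ · (70/3 - 18) · 32 = 256/3.
Change in consumer surplus = 256/3 - 361/3 = -35.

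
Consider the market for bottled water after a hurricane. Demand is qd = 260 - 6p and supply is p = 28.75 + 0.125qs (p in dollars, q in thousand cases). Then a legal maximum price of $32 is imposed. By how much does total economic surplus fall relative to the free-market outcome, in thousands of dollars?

84

Rearranging supply gives qs = 8p - 230. In a free market, 260 - 6p = 8p - 230 gives the equilibrium p* = 35, q* = 50.
Because the ceiling (32) lies below the market-clearing price, it is binding.
At p = 32: qd = 260 - 6·32 = 68 and qs = 8·32 - 230 = 26.
Quantity traded falls to 26. At q = 26 the demand price is (260 - 26)/6 = 39 and the supply price is (230 + 26)/8 = 32.
Deadweight loss = ½ · (39 - 32) · (50 - 26) = ½ · 7 · 24 = 84.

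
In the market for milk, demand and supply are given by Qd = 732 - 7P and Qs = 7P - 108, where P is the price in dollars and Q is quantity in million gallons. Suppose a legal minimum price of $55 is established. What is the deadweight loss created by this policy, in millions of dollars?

Without the control the market clears where 732 - 7P = 7P - 108, i.e. P* = 60 and Q* = 312.
Since 55 is below P* = 60, the floor does not bind and the free-market outcome prevails.
Since the control does not bind, no trades are prevented and deadweight loss is zero.

0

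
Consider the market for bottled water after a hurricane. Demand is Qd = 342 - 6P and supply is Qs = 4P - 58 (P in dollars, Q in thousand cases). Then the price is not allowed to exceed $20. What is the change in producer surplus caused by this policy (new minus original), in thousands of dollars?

-1240

Without the control the market clears where 342 - 6P = 4P - 58, i.e. P* = 40 and Q* = 102.
The ceiling of 20 is below the equilibrium price 40, so it binds.
At P = 20: Qd = 342 - 6·20 = 222 and Qs = 4·20 - 58 = 22.
Producer surplus without the control is ½ · (40 - 14.5) · 102 = 1300.5.
With the ceiling, producers sell 22 units at 20, so PS = ½ · (20 - 14.5) · 22 = 60.5.
Change in producer surplus = 60.5 - 1300.5 = -1240.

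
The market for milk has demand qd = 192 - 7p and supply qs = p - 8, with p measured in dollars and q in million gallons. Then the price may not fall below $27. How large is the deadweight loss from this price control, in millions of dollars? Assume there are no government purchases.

112

Without the control the market clears where 192 - 7p = p - 8, i.e. p* = 25 and q* = 17.
Since 27 > 25, the floor is binding.
At p = 27: qd = 192 - 7·27 = 3 and qs = 27 - 8 = 19.
Quantity traded falls to 3. At q = 3 the demand price is (192 - 3)/7 = 27 and the supply price is 8 + 3 = 11.
Deadweight loss = ½ · (27 - 11) · (17 - 3) = ½ · 16 · 14 = 112.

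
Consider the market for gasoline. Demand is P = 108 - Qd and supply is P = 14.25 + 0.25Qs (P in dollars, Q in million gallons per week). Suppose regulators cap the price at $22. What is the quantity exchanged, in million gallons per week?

Rearranging demand gives Qd = 108 - P; rearranging supply gives Qs = 4P - 57. In a free market, 108 - P = 4P - 57 gives the equilibrium P* = 33, Q* = 75.
Since 22 < 33, the ceiling is binding.
At P = 22: Qd = 108 - 22 = 86 and Qs = 4·22 - 57 = 31.
The quantity actually transacted is the short side, supply: 31.

31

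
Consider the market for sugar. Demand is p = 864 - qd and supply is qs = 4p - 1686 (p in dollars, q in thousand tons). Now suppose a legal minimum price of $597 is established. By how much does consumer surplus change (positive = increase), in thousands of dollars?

Rearranging demand gives qd = 864 - p. In a free market, 864 - p = 4p - 1686 gives the equilibrium p* = 510, q* = 354.
Since 597 > 510, the floor is binding.
At p = 597: qd = 864 - 597 = 267 and qs = 4·597 - 1686 = 702.
Consumer surplus without the control is ½ · (864 - 510) · 354 = 62658.
With the floor, consumers buy 267 units at 597, so CS = ½ · (864 - 597) · 267 = 35644.5.
Change in consumer surplus = 35644.5 - 62658 = -27013.5.

-27013.5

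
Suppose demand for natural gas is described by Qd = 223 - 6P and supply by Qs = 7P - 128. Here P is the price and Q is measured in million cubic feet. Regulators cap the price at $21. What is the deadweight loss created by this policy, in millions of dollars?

Setting quantity demanded equal to quantity supplied, 223 - 6P = 7P - 128, gives P* = 27 and Q* = 61.
The ceiling of 21 is below the equilibrium price 27, so it binds.
At P = 21: Qd = 223 - 6·21 = 97 and Qs = 7·21 - 128 = 19.
Quantity traded falls to 19. At Q = 19 the demand price is (223 - 19)/6 = 34 and the supply price is (128 + 19)/7 = 21.
Deadweight loss = ½ · (34 - 21) · (61 - 19) = ½ · 13 · 42 = 273.

273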